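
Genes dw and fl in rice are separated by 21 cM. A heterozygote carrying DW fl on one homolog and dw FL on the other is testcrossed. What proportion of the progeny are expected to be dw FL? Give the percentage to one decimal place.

39.5%

A map distance of 21 cM corresponds to a recombination frequency of 0.210.
The F1 is DW fl / dw FL, so dw FL is a parental gamete class with expected frequency (1 − r)/2 = 0.790/2 = 0.3950.
That is 0.3950 = 39.5% of the progeny.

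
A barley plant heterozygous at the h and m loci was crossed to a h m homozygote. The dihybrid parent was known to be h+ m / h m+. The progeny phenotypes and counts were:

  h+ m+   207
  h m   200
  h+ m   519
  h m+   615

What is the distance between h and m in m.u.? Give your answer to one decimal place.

26.4 m.u.

The recombinant classes are h+ m+ and h m: 207 + 200 = 407.
Recombination frequency = 407/1541 = 0.2641 ≈ 26.4%, i.e. 26.4 m.u.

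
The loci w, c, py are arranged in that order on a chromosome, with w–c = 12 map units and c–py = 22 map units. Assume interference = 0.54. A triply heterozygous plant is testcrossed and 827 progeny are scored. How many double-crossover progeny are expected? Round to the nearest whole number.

10

Map distances give recombination frequencies of 0.120 and 0.220 for the two intervals.
With interference 0.54 (so coincidence = 0.46), expected double-crossover frequency = 0.120 × 0.220 × 0.46 = 0.01214.
Expected number = 0.01214 × 827 = 10.04 ≈ 10.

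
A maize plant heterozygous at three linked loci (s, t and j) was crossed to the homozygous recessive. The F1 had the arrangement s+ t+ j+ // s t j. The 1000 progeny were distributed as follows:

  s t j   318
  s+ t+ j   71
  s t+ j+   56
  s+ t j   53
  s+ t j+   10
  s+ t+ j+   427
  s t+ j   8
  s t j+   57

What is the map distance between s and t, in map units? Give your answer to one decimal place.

The two rarest classes, s+ t j+ and s t+ j, are the double crossovers. Comparing them with the parentals, only the t allele has switched, so t is the middle locus and the order is s – t – j.
Crossovers in the s–t interval produce the single-crossover classes s t+ j+ and s+ t j (56 + 53 = 109) plus the double crossovers (18).
RF(s–t) = (109 + 18) / 1000 = 127/1000 = 0.1270 → 12.7 map units.

12.7 map units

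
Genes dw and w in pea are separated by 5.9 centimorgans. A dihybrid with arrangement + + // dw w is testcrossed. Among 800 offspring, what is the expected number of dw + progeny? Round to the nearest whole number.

24

A map distance of 5.9 centimorgans corresponds to a recombination frequency of 0.059.
The F1 is + + / dw w, so dw + is a recombinant gamete class with expected frequency r/2 = 0.059/2 = 0.0295.
Expected number = 0.0295 × 800 = 23.60 ≈ 24.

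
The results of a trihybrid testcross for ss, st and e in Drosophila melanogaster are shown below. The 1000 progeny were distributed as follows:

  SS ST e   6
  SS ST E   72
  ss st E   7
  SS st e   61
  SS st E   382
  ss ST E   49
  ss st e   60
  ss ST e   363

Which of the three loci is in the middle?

The two most frequent reciprocal classes, SS st E and ss ST e, are the parental types, so the F1 was SS st E / ss ST e.
The two rarest classes, ss st E and SS ST e, are the double crossovers. Comparing them with the parentals, only the ss allele has switched, so ss is the middle locus and the order is e – ss – st.

ss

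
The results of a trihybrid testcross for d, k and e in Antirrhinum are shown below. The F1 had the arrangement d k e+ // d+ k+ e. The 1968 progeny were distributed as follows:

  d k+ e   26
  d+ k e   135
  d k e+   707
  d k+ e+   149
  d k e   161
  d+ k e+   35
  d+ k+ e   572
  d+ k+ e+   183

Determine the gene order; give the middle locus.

The two rarest classes, d+ k e+ and d k+ e, are the double crossovers. Comparing them with the parentals, only the d allele has switched, so d is the middle locus and the order is e – d – k.

d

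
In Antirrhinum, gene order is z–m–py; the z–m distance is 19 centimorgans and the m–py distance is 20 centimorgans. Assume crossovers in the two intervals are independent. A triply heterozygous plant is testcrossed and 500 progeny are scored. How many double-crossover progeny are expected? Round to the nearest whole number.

Map distances give recombination frequencies of 0.190 and 0.200 for the two intervals.
With no interference, expected double-crossover frequency = 0.190 × 0.200 = 0.03800.
Expected number = 0.03800 × 500 = 19.00 ≈ 19.

19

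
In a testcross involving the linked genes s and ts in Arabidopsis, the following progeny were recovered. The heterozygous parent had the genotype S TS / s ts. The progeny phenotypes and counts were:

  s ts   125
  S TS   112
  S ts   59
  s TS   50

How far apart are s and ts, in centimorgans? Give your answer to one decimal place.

The recombinant classes are S ts and s TS: 59 + 50 = 109.
Recombination frequency = 109/346 = 0.3150 ≈ 31.5%, i.e. 31.5 centimorgans.

31.5 centimorgans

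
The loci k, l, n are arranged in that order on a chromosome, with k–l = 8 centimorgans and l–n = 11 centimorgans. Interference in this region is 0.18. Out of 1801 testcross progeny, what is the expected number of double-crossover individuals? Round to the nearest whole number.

Map distances give recombination frequencies of 0.080 and 0.110 for the two intervals.
With interference 0.18 (so coincidence = 0.82), expected double-crossover frequency = 0.080 × 0.110 × 0.82 = 0.00722.
Expected number = 0.00722 × 1801 = 13.00 ≈ 13.

13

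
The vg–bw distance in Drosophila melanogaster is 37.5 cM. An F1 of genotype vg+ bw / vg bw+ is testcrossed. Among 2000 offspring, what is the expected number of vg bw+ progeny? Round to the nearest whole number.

A map distance of 37.5 cM corresponds to a recombination frequency of 0.375.
The F1 is vg+ bw / vg bw+, so vg bw+ is a parental gamete class with expected frequency (1 − r)/2 = 0.625/2 = 0.3125.
Expected number = 0.3125 × 2000 = 625.00 ≈ 625.

625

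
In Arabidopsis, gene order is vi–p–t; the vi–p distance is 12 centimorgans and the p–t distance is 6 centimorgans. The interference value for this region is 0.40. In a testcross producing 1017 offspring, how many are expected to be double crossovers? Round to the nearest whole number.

4

Map distances give recombination frequencies of 0.120 and 0.060 for the two intervals.
With interference 0.40 (so coincidence = 0.60), expected double-crossover frequency = 0.120 × 0.060 × 0.60 = 0.00432.
Expected number = 0.00432 × 1017 = 4.39 ≈ 4.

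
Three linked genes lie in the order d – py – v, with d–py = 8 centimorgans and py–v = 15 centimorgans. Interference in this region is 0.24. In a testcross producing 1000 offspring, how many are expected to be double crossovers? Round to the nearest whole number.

Map distances give recombination frequencies of 0.080 and 0.150 for the two intervals.
With interference 0.24 (so coincidence = 0.76), expected double-crossover frequency = 0.080 × 0.150 × 0.76 = 0.00912.
Expected number = 0.00912 × 1000 = 9.12 ≈ 9.

9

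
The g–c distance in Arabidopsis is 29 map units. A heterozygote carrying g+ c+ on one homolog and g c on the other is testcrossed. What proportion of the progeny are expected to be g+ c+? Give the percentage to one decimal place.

35.5%

A map distance of 29 map units corresponds to a recombination frequency of 0.290.
The F1 is g+ c+ / g c, so g+ c+ is a parental gamete class with expected frequency (1 − r)/2 = 0.710/2 = 0.3550.
That is 0.3550 = 35.5% of the progeny.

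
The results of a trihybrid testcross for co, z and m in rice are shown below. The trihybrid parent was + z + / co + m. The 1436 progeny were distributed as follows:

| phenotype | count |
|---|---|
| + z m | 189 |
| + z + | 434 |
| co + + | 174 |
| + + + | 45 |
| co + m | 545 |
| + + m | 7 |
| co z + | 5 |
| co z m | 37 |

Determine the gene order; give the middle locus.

The two rarest classes, co z + and + + m, are the double crossovers. Comparing them with the parentals, only the co allele has switched, so co is the middle locus and the order is z – co – m.

co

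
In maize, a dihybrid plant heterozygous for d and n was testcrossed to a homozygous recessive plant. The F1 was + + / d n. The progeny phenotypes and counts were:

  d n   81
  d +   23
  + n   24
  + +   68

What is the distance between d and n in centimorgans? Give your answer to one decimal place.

24.0 centimorgans

The recombinant classes are + n and d +: 24 + 23 = 47.
Recombination frequency = 47/196 = 0.2398 ≈ 24.0%, i.e. 24.0 centimorgans.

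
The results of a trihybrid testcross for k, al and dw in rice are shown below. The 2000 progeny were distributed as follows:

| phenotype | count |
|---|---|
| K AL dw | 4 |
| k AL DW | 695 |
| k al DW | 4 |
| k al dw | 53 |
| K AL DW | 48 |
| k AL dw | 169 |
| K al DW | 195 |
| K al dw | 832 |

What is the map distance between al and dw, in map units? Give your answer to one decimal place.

The two most frequent reciprocal classes, k AL DW and K al dw, are the parental types, so the F1 was k AL DW / K al dw.
The two rarest classes, k al DW and K AL dw, are the double crossovers. Comparing them with the parentals, only the al allele has switched, so al is the middle locus and the order is dw – al – k.
Crossovers in the dw–al interval produce the single-crossover classes k AL dw and K al DW (169 + 195 = 364) plus the double crossovers (8).
RF(dw–al) = (364 + 8) / 2000 = 372/2000 = 0.1860 → 18.6 map units.

18.6 map units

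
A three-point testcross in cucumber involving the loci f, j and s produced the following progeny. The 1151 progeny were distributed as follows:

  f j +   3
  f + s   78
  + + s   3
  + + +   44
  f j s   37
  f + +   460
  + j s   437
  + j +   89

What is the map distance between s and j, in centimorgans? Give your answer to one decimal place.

The two most frequent reciprocal classes, + j s and f + +, are the parental types, so the F1 was + j s / f + +.
The two rarest classes, + + s and f j +, are the double crossovers. Comparing them with the parentals, only the j allele has switched, so j is the middle locus and the order is s – j – f.
Crossovers in the s–j interval produce the single-crossover classes + j + and f + s (89 + 78 = 167) plus the double crossovers (6).
RF(s–j) = (167 + 6) / 1151 = 173/1151 = 0.1503 → 15.0 centimorgans.

15.0 centimorgans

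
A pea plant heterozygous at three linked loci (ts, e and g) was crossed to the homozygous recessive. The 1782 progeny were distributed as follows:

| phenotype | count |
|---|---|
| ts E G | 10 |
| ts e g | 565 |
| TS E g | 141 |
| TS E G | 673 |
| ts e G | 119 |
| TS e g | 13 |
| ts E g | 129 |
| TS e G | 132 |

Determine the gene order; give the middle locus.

The two most frequent reciprocal classes, TS E G and ts e g, are the parental types, so the F1 was TS E G / ts e g.
The two rarest classes, ts E G and TS e g, are the double crossovers. Comparing them with the parentals, only the ts allele has switched, so ts is the middle locus and the order is g – ts – e.

ts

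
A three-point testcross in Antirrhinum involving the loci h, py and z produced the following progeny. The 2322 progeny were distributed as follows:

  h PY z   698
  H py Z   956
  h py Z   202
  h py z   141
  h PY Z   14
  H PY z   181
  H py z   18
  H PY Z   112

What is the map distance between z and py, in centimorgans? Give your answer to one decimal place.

The two most frequent reciprocal classes, h PY z and H py Z, are the parental types, so the F1 was h PY z / H py Z.
The two rarest classes, h PY Z and H py z, are the double crossovers. Comparing them with the parentals, only the z allele has switched, so z is the middle locus and the order is h – z – py.
Crossovers in the z–py interval produce the single-crossover classes h py z and H PY Z (141 + 112 = 253) plus the double crossovers (32).
RF(z–py) = (253 + 32) / 2322 = 285/2322 = 0.1227 → 12.3 centimorgans.

12.3 centimorgans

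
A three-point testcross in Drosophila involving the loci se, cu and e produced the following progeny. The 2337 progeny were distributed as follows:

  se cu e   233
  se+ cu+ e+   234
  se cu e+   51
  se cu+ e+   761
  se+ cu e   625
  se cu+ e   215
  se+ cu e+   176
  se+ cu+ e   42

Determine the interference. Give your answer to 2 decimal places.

0.20

The two most frequent reciprocal classes, se cu+ e+ and se+ cu e, are the parental types, so the F1 was se cu+ e+ / se+ cu e.
The two rarest classes, se cu e+ and se+ cu+ e, are the double crossovers. Comparing them with the parentals, only the cu allele has switched, so cu is the middle locus and the order is e – cu – se.
e–cu: (391 + 93)/2337 = 0.2071; cu–se: (467 + 93)/2337 = 0.2396.
Expected DCO frequency = 0.2071 × 0.2396 ≈ 0.04962; observed = 93/2337 ≈ 0.03979.
Coefficient of coincidence = 0.03979/0.04962 ≈ 0.80; interference = 1 − 0.80 = 0.20.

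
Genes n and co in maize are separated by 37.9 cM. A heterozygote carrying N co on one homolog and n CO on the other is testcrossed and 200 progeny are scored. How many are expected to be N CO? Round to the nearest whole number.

A map distance of 37.9 cM corresponds to a recombination frequency of 0.379.
The F1 is N co / n CO, so N CO is a recombinant gamete class with expected frequency r/2 = 0.379/2 = 0.1895.
Expected number = 0.1895 × 200 = 37.90 ≈ 38.

38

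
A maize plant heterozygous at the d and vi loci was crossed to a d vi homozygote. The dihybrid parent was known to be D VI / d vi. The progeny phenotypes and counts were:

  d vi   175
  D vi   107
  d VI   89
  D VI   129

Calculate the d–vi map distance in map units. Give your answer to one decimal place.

39.2 map units

The recombinant classes are D vi and d VI: 107 + 89 = 196.
Recombination frequency = 196/500 = 0.3920 ≈ 39.2%, i.e. 39.2 map units.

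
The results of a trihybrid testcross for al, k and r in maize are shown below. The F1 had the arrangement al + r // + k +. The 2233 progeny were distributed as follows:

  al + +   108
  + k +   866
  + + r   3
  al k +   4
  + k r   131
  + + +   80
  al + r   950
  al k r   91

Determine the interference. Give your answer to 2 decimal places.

The two rarest classes, + + r and al k +, are the double crossovers. Comparing them with the parentals, only the al allele has switched, so al is the middle locus and the order is r – al – k.
r–al: (239 + 7)/2233 = 0.1102; al–k: (171 + 7)/2233 = 0.0797.
Expected DCO frequency = 0.1102 × 0.0797 ≈ 0.00878; observed = 7/2233 ≈ 0.00313.
Coefficient of coincidence = 0.00313/0.00878 ≈ 0.36; interference = 1 − 0.36 = 0.64.

0.64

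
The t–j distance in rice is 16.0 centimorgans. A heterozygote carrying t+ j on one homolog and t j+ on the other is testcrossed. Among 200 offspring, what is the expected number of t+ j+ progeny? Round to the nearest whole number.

A map distance of 16.0 centimorgans corresponds to a recombination frequency of 0.160.
The F1 is t+ j / t j+, so t+ j+ is a recombinant gamete class with expected frequency r/2 = 0.160/2 = 0.0800.
Expected number = 0.0800 × 200 = 16.00 ≈ 16.

16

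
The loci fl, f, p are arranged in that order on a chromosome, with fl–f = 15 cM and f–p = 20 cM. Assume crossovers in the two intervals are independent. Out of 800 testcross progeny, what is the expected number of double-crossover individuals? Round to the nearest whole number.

Map distances give recombination frequencies of 0.150 and 0.200 for the two intervals.
With no interference, expected double-crossover frequency = 0.150 × 0.200 = 0.03000.
Expected number = 0.03000 × 800 = 24.00 ≈ 24.

24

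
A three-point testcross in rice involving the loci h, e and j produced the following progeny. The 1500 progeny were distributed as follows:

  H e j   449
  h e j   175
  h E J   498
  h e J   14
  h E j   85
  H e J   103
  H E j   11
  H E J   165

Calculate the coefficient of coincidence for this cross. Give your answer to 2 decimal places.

0.48

The two most frequent reciprocal classes, H e j and h E J, are the parental types, so the F1 was H e j / h E J.
The two rarest classes, H E j and h e J, are the double crossovers. Comparing them with the parentals, only the e allele has switched, so e is the middle locus and the order is h – e – j.
h–e: (340 + 25)/1500 = 0.2433; e–j: (188 + 25)/1500 = 0.1420.
Expected DCO frequency = 0.2433 × 0.1420 ≈ 0.03455; observed = 25/1500 ≈ 0.01667.
Coefficient of coincidence = 0.01667/0.03455 ≈ 0.48.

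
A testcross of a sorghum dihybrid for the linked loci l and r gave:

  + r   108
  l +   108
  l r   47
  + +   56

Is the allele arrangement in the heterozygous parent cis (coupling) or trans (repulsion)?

The two most frequent classes are + r (108) and l + (108); these are the parental (non-recombinant) types.
So the F1 carried + r on one chromosome and l + on the other — the recessive alleles are on opposite chromosomes (trans / repulsion).

trans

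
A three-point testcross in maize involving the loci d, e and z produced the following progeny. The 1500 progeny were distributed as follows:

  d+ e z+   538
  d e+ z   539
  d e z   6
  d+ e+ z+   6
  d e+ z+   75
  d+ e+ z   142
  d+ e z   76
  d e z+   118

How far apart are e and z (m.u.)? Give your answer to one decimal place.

The two most frequent reciprocal classes, d+ e z+ and d e+ z, are the parental types, so the F1 was d+ e z+ / d e+ z.
The two rarest classes, d+ e+ z+ and d e z, are the double crossovers. Comparing them with the parentals, only the e allele has switched, so e is the middle locus and the order is d – e – z.
Crossovers in the e–z interval produce the single-crossover classes d+ e z and d e+ z+ (76 + 75 = 151) plus the double crossovers (12).
RF(e–z) = (151 + 12) / 1500 = 163/1500 = 0.1087 → 10.9 m.u.

10.9 m.u.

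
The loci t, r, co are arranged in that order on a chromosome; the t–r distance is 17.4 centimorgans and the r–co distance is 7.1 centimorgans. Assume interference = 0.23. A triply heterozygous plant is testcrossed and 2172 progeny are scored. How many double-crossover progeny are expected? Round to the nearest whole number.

Map distances give recombination frequencies of 0.174 and 0.071 for the two intervals.
With interference 0.23 (so coincidence = 0.77), expected double-crossover frequency = 0.174 × 0.071 × 0.77 = 0.00951.
Expected number = 0.00951 × 2172 = 20.66 ≈ 21.

21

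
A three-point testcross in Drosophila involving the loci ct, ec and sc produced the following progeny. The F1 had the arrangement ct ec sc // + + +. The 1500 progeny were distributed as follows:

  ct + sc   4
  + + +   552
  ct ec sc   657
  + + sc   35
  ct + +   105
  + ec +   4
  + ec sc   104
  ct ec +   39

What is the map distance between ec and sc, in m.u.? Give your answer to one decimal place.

The two rarest classes, ct + sc and + ec +, are the double crossovers. Comparing them with the parentals, only the ec allele has switched, so ec is the middle locus and the order is ct – ec – sc.
Crossovers in the ec–sc interval produce the single-crossover classes ct ec + and + + sc (39 + 35 = 74) plus the double crossovers (8).
RF(ec–sc) = (74 + 8) / 1500 = 82/1500 = 0.0547 → 5.5 m.u.

5.5 m.u.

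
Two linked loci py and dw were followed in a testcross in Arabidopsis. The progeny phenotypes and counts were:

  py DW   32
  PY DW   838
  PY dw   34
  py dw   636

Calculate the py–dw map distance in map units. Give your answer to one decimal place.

The two most frequent classes, PY DW (838) and py dw (636), are the parental types, so the F1 was PY DW / py dw.
The recombinant classes are PY dw and py DW: 34 + 32 = 66.
Recombination frequency = 66/1540 = 0.0429 ≈ 4.3%, i.e. 4.3 map units.

4.3 map units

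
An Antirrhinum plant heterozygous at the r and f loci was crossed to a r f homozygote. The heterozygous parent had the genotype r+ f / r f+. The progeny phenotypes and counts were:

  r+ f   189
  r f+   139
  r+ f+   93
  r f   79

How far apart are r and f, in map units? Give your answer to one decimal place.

The recombinant classes are r+ f+ and r f: 93 + 79 = 172.
Recombination frequency = 172/500 = 0.3440 ≈ 34.4%, i.e. 34.4 map units.

34.4 map units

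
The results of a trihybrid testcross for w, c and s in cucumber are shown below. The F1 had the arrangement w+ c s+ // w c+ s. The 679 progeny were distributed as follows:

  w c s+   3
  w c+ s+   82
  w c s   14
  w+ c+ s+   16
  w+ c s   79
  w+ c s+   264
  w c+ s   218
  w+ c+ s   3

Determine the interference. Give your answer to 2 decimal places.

The two rarest classes, w c s+ and w+ c+ s, are the double crossovers. Comparing them with the parentals, only the w allele has switched, so w is the middle locus and the order is s – w – c.
s–w: (161 + 6)/679 = 0.2459; w–c: (30 + 6)/679 = 0.0530.
Expected DCO frequency = 0.2459 × 0.0530 ≈ 0.01303; observed = 6/679 ≈ 0.00884.
Coefficient of coincidence = 0.00884/0.01303 ≈ 0.68; interference = 1 − 0.68 = 0.32.

0.32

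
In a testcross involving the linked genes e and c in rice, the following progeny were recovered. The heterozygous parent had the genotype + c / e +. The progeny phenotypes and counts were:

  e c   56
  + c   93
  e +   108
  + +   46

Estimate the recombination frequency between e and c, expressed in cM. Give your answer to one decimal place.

33.7 cM

The recombinant classes are + + and e c: 46 + 56 = 102.
Recombination frequency = 102/303 = 0.3366 ≈ 33.7%, i.e. 33.7 cM.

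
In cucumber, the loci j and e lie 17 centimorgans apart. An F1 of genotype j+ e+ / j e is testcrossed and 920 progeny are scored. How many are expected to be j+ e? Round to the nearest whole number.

78

A map distance of 17 centimorgans corresponds to a recombination frequency of 0.170.
The F1 is j+ e+ / j e, so j+ e is a recombinant gamete class with expected frequency r/2 = 0.170/2 = 0.0850.
Expected number = 0.0850 × 920 = 78.20 ≈ 78.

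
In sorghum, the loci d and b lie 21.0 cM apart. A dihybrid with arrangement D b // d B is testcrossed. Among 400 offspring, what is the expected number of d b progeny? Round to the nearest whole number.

A map distance of 21.0 cM corresponds to a recombination frequency of 0.210.
The F1 is D b / d B, so d b is a recombinant gamete class with expected frequency r/2 = 0.210/2 = 0.1050.
Expected number = 0.1050 × 400 = 42.00 ≈ 42.

42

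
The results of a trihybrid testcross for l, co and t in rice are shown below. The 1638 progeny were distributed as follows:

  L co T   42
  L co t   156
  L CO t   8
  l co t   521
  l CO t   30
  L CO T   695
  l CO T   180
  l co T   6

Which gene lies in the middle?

t

The two most frequent reciprocal classes, L CO T and l co t, are the parental types, so the F1 was L CO T / l co t.
The two rarest classes, L CO t and l co T, are the double crossovers. Comparing them with the parentals, only the t allele has switched, so t is the middle locus and the order is co – t – l.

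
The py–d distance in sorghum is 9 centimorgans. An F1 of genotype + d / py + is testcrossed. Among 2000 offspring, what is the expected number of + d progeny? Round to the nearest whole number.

A map distance of 9 centimorgans corresponds to a recombination frequency of 0.090.
The F1 is + d / py +, so + d is a parental gamete class with expected frequency (1 − r)/2 = 0.910/2 = 0.4550.
Expected number = 0.4550 × 2000 = 910.00 ≈ 910.

910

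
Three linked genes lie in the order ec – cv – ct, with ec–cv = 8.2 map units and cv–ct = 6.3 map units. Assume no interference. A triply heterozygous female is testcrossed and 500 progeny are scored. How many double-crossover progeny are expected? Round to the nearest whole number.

Map distances give recombination frequencies of 0.082 and 0.063 for the two intervals.
With no interference, expected double-crossover frequency = 0.082 × 0.063 = 0.00517.
Expected number = 0.00517 × 500 = 2.58 ≈ 3.

3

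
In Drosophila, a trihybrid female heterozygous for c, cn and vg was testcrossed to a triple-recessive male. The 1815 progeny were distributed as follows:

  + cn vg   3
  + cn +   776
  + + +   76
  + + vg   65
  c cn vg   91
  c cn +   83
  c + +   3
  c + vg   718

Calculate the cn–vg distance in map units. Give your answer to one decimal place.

9.5 map units

The two most frequent reciprocal classes, + cn + and c + vg, are the parental types, so the F1 was + cn + / c + vg.
The two rarest classes, + cn vg and c + +, are the double crossovers. Comparing them with the parentals, only the vg allele has switched, so vg is the middle locus and the order is cn – vg – c.
Crossovers in the cn–vg interval produce the single-crossover classes + + + and c cn vg (76 + 91 = 167) plus the double crossovers (6).
RF(cn–vg) = (167 + 6) / 1815 = 173/1815 = 0.0953 → 9.5 map units.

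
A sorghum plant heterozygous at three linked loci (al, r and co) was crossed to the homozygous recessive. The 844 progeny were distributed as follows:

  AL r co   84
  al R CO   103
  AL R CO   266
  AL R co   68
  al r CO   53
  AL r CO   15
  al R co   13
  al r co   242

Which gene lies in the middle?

The two most frequent reciprocal classes, al r co and AL R CO, are the parental types, so the F1 was al r co / AL R CO.
The two rarest classes, al R co and AL r CO, are the double crossovers. Comparing them with the parentals, only the r allele has switched, so r is the middle locus and the order is co – r – al.

r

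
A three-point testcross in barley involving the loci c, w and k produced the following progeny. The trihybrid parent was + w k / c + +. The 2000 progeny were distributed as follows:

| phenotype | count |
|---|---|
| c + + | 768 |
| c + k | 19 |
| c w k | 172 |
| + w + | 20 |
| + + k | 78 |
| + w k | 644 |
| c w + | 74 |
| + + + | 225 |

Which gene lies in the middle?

k

The two rarest classes, + w + and c + k, are the double crossovers. Comparing them with the parentals, only the k allele has switched, so k is the middle locus and the order is w – k – c.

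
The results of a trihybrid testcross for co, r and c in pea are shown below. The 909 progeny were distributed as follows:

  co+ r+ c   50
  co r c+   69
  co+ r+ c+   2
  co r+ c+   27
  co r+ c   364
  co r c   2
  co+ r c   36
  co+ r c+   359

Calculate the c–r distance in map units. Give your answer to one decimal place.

7.4 map units

The two most frequent reciprocal classes, co r+ c and co+ r c+, are the parental types, so the F1 was co r+ c / co+ r c+.
The two rarest classes, co r c and co+ r+ c+, are the double crossovers. Comparing them with the parentals, only the r allele has switched, so r is the middle locus and the order is co – r – c.
Crossovers in the r–c interval produce the single-crossover classes co r+ c+ and co+ r c (27 + 36 = 63) plus the double crossovers (4).
RF(r–c) = (63 + 4) / 909 = 67/909 = 0.0737 → 7.4 map units.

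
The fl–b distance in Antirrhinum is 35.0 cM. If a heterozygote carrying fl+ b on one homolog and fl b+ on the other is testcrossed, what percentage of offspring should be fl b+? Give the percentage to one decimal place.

32.5%

A map distance of 35.0 cM corresponds to a recombination frequency of 0.350.
The F1 is fl+ b / fl b+, so fl b+ is a parental gamete class with expected frequency (1 − r)/2 = 0.650/2 = 0.3250.
That is 0.3250 = 32.5% of the progeny.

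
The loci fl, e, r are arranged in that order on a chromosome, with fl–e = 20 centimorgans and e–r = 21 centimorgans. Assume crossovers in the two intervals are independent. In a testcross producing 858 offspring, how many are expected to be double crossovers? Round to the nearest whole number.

Map distances give recombination frequencies of 0.200 and 0.210 for the two intervals.
With no interference, expected double-crossover frequency = 0.200 × 0.210 = 0.04200.
Expected number = 0.04200 × 858 = 36.04 ≈ 36.

36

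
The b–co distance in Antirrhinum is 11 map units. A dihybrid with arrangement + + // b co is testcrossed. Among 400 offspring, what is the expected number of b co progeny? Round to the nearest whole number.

178

A map distance of 11 map units corresponds to a recombination frequency of 0.110.
The F1 is + + / b co, so b co is a parental gamete class with expected frequency (1 − r)/2 = 0.890/2 = 0.4450.
Expected number = 0.4450 × 400 = 178.00 ≈ 178.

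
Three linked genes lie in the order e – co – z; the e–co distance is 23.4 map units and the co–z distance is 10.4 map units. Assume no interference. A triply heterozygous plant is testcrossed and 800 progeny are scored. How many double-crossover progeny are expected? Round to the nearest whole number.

19

Map distances give recombination frequencies of 0.234 and 0.104 for the two intervals.
With no interference, expected double-crossover frequency = 0.234 × 0.104 = 0.02434.
Expected number = 0.02434 × 800 = 19.47 ≈ 19.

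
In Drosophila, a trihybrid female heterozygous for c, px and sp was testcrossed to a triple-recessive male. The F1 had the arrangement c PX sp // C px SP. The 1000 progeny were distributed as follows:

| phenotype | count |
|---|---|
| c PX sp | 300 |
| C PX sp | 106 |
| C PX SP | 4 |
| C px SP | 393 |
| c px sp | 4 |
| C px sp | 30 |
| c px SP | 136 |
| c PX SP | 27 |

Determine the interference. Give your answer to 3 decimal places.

The two rarest classes, c px sp and C PX SP, are the double crossovers. Comparing them with the parentals, only the px allele has switched, so px is the middle locus and the order is c – px – sp.
c–px: (242 + 8)/1000 = 0.2500; px–sp: (57 + 8)/1000 = 0.0650.
Expected DCO frequency = 0.2500 × 0.0650 ≈ 0.01625; observed = 8/1000 ≈ 0.00800.
Coefficient of coincidence = 0.00800/0.01625 ≈ 0.492; interference = 1 − 0.492 = 0.508.

0.508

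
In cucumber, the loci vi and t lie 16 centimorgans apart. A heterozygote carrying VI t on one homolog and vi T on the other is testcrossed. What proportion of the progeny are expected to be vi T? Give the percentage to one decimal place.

A map distance of 16 centimorgans corresponds to a recombination frequency of 0.160.
The F1 is VI t / vi T, so vi T is a parental gamete class with expected frequency (1 − r)/2 = 0.840/2 = 0.4200.
That is 0.4200 = 42.0% of the progeny.

42.0%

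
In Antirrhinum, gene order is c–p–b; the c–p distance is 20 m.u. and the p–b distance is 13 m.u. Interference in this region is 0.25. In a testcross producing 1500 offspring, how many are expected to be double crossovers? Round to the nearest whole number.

29

Map distances give recombination frequencies of 0.200 and 0.130 for the two intervals.
With interference 0.25 (so coincidence = 0.75), expected double-crossover frequency = 0.200 × 0.130 × 0.75 = 0.01950.
Expected number = 0.01950 × 1500 = 29.25 ≈ 29.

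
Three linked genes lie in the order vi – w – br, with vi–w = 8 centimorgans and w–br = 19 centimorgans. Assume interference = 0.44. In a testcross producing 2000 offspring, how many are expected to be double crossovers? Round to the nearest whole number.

17

Map distances give recombination frequencies of 0.080 and 0.190 for the two intervals.
With interference 0.44 (so coincidence = 0.56), expected double-crossover frequency = 0.080 × 0.190 × 0.56 = 0.00851.
Expected number = 0.00851 × 2000 = 17.02 ≈ 17.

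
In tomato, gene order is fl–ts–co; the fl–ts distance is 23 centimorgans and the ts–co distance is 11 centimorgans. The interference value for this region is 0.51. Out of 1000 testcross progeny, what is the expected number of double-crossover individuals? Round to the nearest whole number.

12

Map distances give recombination frequencies of 0.230 and 0.110 for the two intervals.
With interference 0.51 (so coincidence = 0.49), expected double-crossover frequency = 0.230 × 0.110 × 0.49 = 0.01240.
Expected number = 0.01240 × 1000 = 12.40 ≈ 12.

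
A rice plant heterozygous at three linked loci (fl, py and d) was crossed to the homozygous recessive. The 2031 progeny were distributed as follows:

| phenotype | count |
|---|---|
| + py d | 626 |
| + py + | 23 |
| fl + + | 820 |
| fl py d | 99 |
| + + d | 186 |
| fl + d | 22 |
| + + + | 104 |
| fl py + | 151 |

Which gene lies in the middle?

The two most frequent reciprocal classes, fl + + and + py d, are the parental types, so the F1 was fl + + / + py d.
The two rarest classes, fl + d and + py +, are the double crossovers. Comparing them with the parentals, only the d allele has switched, so d is the middle locus and the order is fl – d – py.

d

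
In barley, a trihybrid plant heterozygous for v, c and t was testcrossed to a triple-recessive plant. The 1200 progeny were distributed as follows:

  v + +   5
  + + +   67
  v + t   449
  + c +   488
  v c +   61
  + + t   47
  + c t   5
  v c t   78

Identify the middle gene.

The two most frequent reciprocal classes, v + t and + c +, are the parental types, so the F1 was v + t / + c +.
The two rarest classes, v + + and + c t, are the double crossovers. Comparing them with the parentals, only the t allele has switched, so t is the middle locus and the order is c – t – v.

t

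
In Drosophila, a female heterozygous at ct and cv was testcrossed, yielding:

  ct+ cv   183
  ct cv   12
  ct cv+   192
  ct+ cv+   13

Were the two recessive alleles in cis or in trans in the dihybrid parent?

trans

The two most frequent classes are ct+ cv (183) and ct cv+ (192); these are the parental (non-recombinant) types.
So the F1 carried ct+ cv on one chromosome and ct cv+ on the other — the recessive alleles are on opposite chromosomes (trans / repulsion).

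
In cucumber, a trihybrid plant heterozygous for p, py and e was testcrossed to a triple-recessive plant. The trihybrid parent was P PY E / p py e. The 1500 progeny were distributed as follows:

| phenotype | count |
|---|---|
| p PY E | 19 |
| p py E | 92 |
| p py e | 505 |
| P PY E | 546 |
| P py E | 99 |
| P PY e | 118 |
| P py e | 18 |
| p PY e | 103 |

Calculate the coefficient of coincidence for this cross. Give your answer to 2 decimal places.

0.94

The two rarest classes, p PY E and P py e, are the double crossovers. Comparing them with the parentals, only the p allele has switched, so p is the middle locus and the order is py – p – e.
py–p: (202 + 37)/1500 = 0.1593; p–e: (210 + 37)/1500 = 0.1647.
Expected DCO frequency = 0.1593 × 0.1647 ≈ 0.02624; observed = 37/1500 ≈ 0.02467.
Coefficient of coincidence = 0.02467/0.02624 ≈ 0.94.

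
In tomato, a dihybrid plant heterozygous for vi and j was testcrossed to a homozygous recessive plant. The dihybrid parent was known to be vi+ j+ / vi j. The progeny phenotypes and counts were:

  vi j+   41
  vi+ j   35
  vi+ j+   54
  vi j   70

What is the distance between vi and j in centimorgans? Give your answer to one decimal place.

The recombinant classes are vi+ j and vi j+: 35 + 41 = 76.
Recombination frequency = 76/200 = 0.3800 ≈ 38.0%, i.e. 38.0 centimorgans.

38.0 centimorgans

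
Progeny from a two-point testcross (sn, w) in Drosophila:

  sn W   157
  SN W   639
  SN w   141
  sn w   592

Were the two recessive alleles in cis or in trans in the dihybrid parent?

cis

The two most frequent classes are SN W (639) and sn w (592); these are the parental (non-recombinant) types.
So the F1 carried SN W on one chromosome and sn w on the other — the recessive alleles are on the same chromosome (cis / coupling).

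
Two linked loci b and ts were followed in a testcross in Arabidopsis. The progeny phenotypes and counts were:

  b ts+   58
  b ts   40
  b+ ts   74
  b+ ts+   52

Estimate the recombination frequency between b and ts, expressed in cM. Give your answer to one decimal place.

The two most frequent classes, b+ ts (74) and b ts+ (58), are the parental types, so the F1 was b+ ts / b ts+.
The recombinant classes are b+ ts+ and b ts: 52 + 40 = 92.
Recombination frequency = 92/224 = 0.4107 ≈ 41.1%, i.e. 41.1 cM.

41.1 cM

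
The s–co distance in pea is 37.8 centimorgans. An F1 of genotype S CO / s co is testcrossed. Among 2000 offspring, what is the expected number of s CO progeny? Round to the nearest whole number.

A map distance of 37.8 centimorgans corresponds to a recombination frequency of 0.378.
The F1 is S CO / s co, so s CO is a recombinant gamete class with expected frequency r/2 = 0.378/2 = 0.1890.
Expected number = 0.1890 × 2000 = 378.00 ≈ 378.

378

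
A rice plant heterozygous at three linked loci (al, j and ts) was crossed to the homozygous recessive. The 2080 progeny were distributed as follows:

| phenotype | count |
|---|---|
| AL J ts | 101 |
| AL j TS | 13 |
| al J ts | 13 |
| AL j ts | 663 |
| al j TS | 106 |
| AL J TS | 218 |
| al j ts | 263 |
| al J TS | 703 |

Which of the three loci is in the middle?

The two most frequent reciprocal classes, al J TS and AL j ts, are the parental types, so the F1 was al J TS / AL j ts.
The two rarest classes, al J ts and AL j TS, are the double crossovers. Comparing them with the parentals, only the ts allele has switched, so ts is the middle locus and the order is al – ts – j.

ts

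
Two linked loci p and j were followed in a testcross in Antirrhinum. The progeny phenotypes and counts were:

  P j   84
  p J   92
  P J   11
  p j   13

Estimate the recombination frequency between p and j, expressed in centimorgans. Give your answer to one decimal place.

The two most frequent classes, P j (84) and p J (92), are the parental types, so the F1 was P j / p J.
The recombinant classes are P J and p j: 11 + 13 = 24.
Recombination frequency = 24/200 = 0.1200 ≈ 12.0%, i.e. 12.0 centimorgans.

12.0 centimorgans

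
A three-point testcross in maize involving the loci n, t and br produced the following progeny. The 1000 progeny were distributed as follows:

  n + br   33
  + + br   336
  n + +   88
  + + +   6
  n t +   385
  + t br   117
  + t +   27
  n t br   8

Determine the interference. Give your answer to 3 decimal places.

The two most frequent reciprocal classes, n t + and + + br, are the parental types, so the F1 was n t + / + + br.
The two rarest classes, n t br and + + +, are the double crossovers. Comparing them with the parentals, only the br allele has switched, so br is the middle locus and the order is n – br – t.
n–br: (60 + 14)/1000 = 0.0740; br–t: (205 + 14)/1000 = 0.2190.
Expected DCO frequency = 0.0740 × 0.2190 ≈ 0.01621; observed = 14/1000 ≈ 0.01400.
Coefficient of coincidence = 0.01400/0.01621 ≈ 0.864; interference = 1 − 0.864 = 0.136.

0.136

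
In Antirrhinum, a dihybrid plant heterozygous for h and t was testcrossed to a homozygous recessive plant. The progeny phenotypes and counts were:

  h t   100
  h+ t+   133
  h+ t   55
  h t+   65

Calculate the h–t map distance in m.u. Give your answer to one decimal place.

The two most frequent classes, h+ t+ (133) and h t (100), are the parental types, so the F1 was h+ t+ / h t.
The recombinant classes are h+ t and h t+: 55 + 65 = 120.
Recombination frequency = 120/353 = 0.3399 ≈ 34.0%, i.e. 34.0 m.u.

34.0 m.u.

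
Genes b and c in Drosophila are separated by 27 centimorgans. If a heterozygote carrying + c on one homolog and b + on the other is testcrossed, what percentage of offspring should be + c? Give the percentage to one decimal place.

36.5%

A map distance of 27 centimorgans corresponds to a recombination frequency of 0.270.
The F1 is + c / b +, so + c is a parental gamete class with expected frequency (1 − r)/2 = 0.730/2 = 0.3650.
That is 0.3650 = 36.5% of the progeny.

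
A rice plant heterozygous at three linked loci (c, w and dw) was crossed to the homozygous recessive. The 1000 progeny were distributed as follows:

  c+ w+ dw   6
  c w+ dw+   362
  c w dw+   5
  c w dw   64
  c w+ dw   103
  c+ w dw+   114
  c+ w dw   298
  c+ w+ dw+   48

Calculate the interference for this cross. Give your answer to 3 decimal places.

The two most frequent reciprocal classes, c+ w dw and c w+ dw+, are the parental types, so the F1 was c+ w dw / c w+ dw+.
The two rarest classes, c+ w+ dw and c w dw+, are the double crossovers. Comparing them with the parentals, only the w allele has switched, so w is the middle locus and the order is c – w – dw.
c–w: (112 + 11)/1000 = 0.1230; w–dw: (217 + 11)/1000 = 0.2280.
Expected DCO frequency = 0.1230 × 0.2280 ≈ 0.02804; observed = 11/1000 ≈ 0.01100.
Coefficient of coincidence = 0.01100/0.02804 ≈ 0.392; interference = 1 − 0.392 = 0.608.

0.608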